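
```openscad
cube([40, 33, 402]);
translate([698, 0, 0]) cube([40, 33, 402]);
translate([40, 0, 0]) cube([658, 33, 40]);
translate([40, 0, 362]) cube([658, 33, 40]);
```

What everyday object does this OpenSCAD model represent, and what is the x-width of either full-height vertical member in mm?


A picture frame. The border width is 40 mm.

Four thin pieces enclosing a rectangular opening — a picture frame. The two full-height stiles are 402 mm tall; the top rail sits at z = 362 and is 40 mm tall, so the border above the opening is 402 − 362 = 40 mm, matching the stile x-width.


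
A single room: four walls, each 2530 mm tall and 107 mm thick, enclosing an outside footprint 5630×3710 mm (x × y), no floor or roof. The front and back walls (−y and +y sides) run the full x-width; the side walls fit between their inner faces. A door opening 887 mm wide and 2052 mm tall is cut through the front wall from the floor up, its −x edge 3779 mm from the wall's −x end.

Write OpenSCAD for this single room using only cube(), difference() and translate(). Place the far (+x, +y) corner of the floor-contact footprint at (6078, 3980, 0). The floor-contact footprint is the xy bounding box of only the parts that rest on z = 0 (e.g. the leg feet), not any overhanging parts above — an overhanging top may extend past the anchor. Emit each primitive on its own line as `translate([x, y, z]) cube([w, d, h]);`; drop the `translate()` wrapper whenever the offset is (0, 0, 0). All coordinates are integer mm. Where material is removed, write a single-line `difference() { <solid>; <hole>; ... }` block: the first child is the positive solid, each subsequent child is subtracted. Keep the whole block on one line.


difference() { translate([448, 270, 0]) cube([5630, 107, 2530]); translate([4227, 270, 0]) cube([887, 107, 2052]); }
translate([448, 3873, 0]) cube([5630, 107, 2530]);
translate([448, 377, 0]) cube([107, 3496, 2530]);
translate([5971, 377, 0]) cube([107, 3496, 2530]);


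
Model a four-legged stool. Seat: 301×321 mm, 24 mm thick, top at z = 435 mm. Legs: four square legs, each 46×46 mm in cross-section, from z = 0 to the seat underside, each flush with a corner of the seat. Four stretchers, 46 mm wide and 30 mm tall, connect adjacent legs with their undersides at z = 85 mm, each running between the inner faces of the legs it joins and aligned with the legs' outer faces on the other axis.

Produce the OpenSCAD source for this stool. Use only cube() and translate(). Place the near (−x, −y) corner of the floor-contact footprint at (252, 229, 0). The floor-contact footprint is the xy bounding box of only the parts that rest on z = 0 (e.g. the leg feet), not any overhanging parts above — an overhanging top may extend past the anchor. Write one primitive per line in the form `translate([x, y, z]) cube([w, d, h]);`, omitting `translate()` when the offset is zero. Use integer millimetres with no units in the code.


// leg_h = 435 - 24 = 411
// stretcher span = 301 - 2*46 = 209
translate([252, 229, 411]) cube([301, 321, 24]);
translate([252, 229, 0]) cube([46, 46, 411]);
translate([507, 229, 0]) cube([46, 46, 411]);
translate([252, 504, 0]) cube([46, 46, 411]);
translate([507, 504, 0]) cube([46, 46, 411]);
translate([298, 229, 85]) cube([209, 46, 30]);
translate([298, 504, 85]) cube([209, 46, 30]);
translate([252, 275, 85]) cube([46, 229, 30]);
translate([507, 275, 85]) cube([46, 229, 30]);


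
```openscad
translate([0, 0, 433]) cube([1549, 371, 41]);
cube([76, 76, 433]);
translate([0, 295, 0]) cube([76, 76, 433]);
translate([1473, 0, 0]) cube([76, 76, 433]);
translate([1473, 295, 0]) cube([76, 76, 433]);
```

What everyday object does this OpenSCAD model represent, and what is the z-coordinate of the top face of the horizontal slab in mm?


A bench. The seat-top height is 474 mm.

A long slab on four corner posts — a bench. The slab sits at z = 433 with thickness 41, so the top is 433 + 41 = 474 mm.


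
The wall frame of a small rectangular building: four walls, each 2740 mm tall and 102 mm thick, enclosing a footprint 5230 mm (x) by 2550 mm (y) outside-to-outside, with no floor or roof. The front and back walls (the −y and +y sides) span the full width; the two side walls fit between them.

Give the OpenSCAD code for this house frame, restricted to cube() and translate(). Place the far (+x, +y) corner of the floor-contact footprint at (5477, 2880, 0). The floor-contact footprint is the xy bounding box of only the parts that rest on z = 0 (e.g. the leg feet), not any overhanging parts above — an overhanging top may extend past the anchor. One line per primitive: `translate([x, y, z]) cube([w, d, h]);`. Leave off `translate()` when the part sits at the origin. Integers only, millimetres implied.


translate([247, 330, 0]) cube([5230, 102, 2740]);
translate([247, 2778, 0]) cube([5230, 102, 2740]);
translate([247, 432, 0]) cube([102, 2346, 2740]);
translate([5375, 432, 0]) cube([102, 2346, 2740]);


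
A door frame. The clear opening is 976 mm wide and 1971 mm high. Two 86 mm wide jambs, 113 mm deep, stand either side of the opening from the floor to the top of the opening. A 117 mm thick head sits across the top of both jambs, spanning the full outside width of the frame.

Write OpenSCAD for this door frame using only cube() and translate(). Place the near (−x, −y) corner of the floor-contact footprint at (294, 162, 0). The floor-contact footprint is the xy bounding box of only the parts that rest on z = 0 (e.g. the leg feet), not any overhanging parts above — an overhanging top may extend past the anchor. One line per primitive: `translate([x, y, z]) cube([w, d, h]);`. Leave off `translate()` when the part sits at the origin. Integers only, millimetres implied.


translate([294, 162, 0]) cube([86, 113, 1971]);
translate([1356, 162, 0]) cube([86, 113, 1971]);
translate([294, 162, 1971]) cube([1148, 113, 117]);


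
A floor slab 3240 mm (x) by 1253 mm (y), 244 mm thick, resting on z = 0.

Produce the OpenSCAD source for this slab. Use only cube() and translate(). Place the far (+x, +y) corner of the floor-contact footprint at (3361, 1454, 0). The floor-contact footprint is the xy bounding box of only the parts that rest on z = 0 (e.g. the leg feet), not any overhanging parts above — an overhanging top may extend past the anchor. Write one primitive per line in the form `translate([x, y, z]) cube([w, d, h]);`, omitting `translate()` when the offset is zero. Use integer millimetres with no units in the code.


translate([121, 201, 0]) cube([3240, 1253, 244]);


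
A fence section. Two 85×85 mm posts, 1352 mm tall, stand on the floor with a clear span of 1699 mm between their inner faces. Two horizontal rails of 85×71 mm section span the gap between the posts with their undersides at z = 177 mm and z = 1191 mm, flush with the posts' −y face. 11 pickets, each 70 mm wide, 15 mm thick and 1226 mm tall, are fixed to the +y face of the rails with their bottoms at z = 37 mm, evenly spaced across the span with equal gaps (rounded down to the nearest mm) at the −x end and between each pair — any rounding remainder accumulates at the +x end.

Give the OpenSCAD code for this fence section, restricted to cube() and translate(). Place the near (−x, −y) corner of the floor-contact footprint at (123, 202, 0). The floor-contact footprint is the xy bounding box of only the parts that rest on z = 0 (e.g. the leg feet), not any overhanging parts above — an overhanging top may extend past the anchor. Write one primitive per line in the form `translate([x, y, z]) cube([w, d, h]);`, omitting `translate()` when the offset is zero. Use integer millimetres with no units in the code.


translate([123, 202, 0]) cube([85, 85, 1352]);
translate([1907, 202, 0]) cube([85, 85, 1352]);
translate([208, 202, 177]) cube([1699, 85, 71]);
translate([208, 202, 1191]) cube([1699, 85, 71]);
translate([285, 287, 37]) cube([70, 15, 1226]);
translate([432, 287, 37]) cube([70, 15, 1226]);
translate([579, 287, 37]) cube([70, 15, 1226]);
translate([726, 287, 37]) cube([70, 15, 1226]);
translate([873, 287, 37]) cube([70, 15, 1226]);
translate([1020, 287, 37]) cube([70, 15, 1226]);
translate([1167, 287, 37]) cube([70, 15, 1226]);
translate([1314, 287, 37]) cube([70, 15, 1226]);
translate([1461, 287, 37]) cube([70, 15, 1226]);
translate([1608, 287, 37]) cube([70, 15, 1226]);
translate([1755, 287, 37]) cube([70, 15, 1226]);


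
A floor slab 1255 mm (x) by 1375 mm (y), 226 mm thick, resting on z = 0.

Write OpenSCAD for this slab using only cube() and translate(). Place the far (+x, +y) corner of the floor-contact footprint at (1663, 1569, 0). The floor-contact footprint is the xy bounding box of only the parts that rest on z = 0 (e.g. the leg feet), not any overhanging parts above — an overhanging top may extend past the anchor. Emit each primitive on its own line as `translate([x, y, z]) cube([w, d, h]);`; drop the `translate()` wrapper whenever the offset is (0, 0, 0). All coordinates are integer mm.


translate([408, 194, 0]) cube([1255, 1375, 226]);


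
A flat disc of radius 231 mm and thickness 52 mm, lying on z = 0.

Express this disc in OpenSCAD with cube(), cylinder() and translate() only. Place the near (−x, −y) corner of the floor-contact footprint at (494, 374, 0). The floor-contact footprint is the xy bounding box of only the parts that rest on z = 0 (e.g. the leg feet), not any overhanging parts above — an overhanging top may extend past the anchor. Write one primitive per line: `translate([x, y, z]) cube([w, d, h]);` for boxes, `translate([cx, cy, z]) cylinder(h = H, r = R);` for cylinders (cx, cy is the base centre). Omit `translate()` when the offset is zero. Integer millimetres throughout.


translate([725, 605, 0]) cylinder(h = 52, r = 231);


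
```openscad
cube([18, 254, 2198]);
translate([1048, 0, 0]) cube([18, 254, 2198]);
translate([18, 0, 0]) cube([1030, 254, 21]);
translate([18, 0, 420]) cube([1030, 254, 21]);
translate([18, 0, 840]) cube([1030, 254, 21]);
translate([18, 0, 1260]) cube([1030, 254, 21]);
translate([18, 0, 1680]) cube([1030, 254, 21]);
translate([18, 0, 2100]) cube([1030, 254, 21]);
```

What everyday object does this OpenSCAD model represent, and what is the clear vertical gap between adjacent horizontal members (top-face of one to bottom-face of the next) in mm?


A bookshelf. The clear shelf gap is 399 mm.

Two tall side panels with 6 horizontal boards between them — a bookshelf. The first two shelf undersides are at z = 0 and z = 420; with shelf thickness 21, the clear gap is 420 − 0 − 21 = 399 mm.


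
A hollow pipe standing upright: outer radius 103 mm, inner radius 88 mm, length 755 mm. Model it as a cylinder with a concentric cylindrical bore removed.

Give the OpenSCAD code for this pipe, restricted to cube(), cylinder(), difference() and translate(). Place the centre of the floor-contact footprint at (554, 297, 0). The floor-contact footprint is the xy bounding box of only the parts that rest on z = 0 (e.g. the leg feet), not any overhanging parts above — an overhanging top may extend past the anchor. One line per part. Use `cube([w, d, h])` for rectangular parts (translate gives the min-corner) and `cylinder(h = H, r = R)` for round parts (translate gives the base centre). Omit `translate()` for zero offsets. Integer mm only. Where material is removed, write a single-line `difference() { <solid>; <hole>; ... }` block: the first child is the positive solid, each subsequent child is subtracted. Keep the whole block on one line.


difference() { translate([554, 297, 0]) cylinder(h = 755, r = 103); translate([554, 297, 0]) cylinder(h = 755, r = 88); }


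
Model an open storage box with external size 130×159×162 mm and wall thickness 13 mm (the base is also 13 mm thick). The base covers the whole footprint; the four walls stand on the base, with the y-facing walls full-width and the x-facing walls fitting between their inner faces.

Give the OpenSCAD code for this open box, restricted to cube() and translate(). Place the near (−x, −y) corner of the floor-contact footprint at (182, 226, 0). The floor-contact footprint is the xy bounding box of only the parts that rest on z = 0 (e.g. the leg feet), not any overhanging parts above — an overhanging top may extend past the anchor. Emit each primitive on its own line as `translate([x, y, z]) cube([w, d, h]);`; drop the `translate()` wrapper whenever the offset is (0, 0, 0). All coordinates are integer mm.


translate([182, 226, 0]) cube([130, 159, 13]);
translate([182, 226, 13]) cube([130, 13, 149]);
translate([182, 372, 13]) cube([130, 13, 149]);
translate([182, 239, 13]) cube([13, 133, 149]);
translate([299, 239, 13]) cube([13, 133, 149]);


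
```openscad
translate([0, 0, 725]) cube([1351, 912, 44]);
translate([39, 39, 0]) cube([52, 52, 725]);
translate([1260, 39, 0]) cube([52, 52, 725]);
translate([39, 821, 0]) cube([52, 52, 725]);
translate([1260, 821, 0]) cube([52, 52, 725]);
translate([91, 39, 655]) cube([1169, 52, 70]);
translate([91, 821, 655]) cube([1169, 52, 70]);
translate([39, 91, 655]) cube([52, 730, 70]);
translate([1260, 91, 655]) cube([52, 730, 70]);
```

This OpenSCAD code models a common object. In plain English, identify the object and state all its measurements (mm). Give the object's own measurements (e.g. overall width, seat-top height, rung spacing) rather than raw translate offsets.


A rectangular dining table. The top is 1351×912×44 mm with its upper surface at z = 769 mm. It stands on four 52×52 mm square legs, each inset 39 mm from the nearest pair of top edges, running from the floor to the underside of the top. Four apron rails, 52 mm thick and 70 mm tall, run between adjacent legs with their top edges flush with the underside of the top and their outer faces flush with the legs' outer faces.


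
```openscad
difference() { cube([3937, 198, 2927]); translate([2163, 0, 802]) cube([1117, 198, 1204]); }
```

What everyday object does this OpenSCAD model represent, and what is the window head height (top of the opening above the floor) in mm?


A wall with a window opening. The window head height is 2006 mm.

A wall with a rectangular opening subtracted — a window. Sill at z = 802, opening 1204 mm tall, so the head is at 802 + 1204 = 2006 mm.


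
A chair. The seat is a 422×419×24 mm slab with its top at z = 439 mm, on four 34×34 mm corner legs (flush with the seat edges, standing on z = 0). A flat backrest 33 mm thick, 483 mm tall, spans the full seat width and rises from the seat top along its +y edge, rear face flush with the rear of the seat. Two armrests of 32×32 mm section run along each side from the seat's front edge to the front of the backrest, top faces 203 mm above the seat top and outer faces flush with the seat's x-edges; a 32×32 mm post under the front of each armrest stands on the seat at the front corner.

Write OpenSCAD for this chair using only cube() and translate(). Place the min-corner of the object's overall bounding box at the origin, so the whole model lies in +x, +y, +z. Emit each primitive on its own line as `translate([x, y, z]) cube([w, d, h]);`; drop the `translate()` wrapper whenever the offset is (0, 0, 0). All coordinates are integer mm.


translate([0, 0, 415]) cube([422, 419, 24]);
cube([34, 34, 415]);
translate([388, 0, 0]) cube([34, 34, 415]);
translate([0, 385, 0]) cube([34, 34, 415]);
translate([388, 385, 0]) cube([34, 34, 415]);
translate([0, 386, 439]) cube([422, 33, 483]);
translate([0, 0, 610]) cube([32, 386, 32]);
translate([390, 0, 610]) cube([32, 386, 32]);
translate([0, 0, 439]) cube([32, 32, 171]);
translate([390, 0, 439]) cube([32, 32, 171]);


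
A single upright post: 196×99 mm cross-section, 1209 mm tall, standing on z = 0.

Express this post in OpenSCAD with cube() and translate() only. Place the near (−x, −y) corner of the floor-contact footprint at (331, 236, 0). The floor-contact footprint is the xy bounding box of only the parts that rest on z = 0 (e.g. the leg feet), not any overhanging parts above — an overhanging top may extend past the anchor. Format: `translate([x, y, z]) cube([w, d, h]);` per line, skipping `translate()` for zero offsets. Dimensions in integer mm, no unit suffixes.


translate([331, 236, 0]) cube([196, 99, 1209]);


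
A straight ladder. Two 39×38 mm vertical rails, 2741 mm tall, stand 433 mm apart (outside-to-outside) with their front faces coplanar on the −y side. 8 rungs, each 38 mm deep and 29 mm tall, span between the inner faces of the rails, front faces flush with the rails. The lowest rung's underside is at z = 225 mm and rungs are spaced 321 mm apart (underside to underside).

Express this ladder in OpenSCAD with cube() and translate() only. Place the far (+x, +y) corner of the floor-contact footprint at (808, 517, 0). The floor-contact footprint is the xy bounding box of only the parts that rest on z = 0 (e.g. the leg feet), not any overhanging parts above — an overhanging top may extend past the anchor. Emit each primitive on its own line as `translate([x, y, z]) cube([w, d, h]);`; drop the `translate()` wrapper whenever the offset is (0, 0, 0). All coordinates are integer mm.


translate([375, 479, 0]) cube([39, 38, 2741]);
translate([769, 479, 0]) cube([39, 38, 2741]);
translate([414, 479, 225]) cube([355, 38, 29]);
translate([414, 479, 546]) cube([355, 38, 29]);
translate([414, 479, 867]) cube([355, 38, 29]);
translate([414, 479, 1188]) cube([355, 38, 29]);
translate([414, 479, 1509]) cube([355, 38, 29]);
translate([414, 479, 1830]) cube([355, 38, 29]);
translate([414, 479, 2151]) cube([355, 38, 29]);
translate([414, 479, 2472]) cube([355, 38, 29]);


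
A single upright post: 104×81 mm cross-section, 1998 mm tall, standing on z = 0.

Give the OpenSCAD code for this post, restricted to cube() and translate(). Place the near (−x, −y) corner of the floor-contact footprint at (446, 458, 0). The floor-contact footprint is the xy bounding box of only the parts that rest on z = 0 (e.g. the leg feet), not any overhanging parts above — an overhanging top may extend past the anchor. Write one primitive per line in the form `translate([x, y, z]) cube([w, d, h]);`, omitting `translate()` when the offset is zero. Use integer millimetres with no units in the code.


translate([446, 458, 0]) cube([104, 81, 1998]);


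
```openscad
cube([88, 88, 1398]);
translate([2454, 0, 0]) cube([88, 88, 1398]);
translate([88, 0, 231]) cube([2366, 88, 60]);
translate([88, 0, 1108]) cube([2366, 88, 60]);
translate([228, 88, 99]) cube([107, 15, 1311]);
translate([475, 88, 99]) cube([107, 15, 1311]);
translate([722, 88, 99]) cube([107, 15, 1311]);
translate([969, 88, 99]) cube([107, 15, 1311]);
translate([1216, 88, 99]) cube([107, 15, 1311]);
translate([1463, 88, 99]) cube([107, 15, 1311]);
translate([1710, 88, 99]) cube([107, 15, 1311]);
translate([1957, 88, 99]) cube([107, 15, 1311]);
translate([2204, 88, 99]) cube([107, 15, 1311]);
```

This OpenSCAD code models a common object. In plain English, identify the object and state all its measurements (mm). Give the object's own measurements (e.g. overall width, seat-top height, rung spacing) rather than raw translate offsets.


A fence section. Two 88×88 mm posts, 1398 mm tall, stand on the floor with a clear span of 2366 mm between their inner faces. Two horizontal rails of 88×60 mm section span the gap between the posts with their undersides at z = 231 mm and z = 1108 mm, flush with the posts' −y face. 9 pickets, each 107 mm wide, 15 mm thick and 1311 mm tall, are fixed to the +y face of the rails with their bottoms at z = 99 mm, spaced across the span with a 140 mm gap after the −x post and between neighbouring pickets, with 143 mm left before the +x post.


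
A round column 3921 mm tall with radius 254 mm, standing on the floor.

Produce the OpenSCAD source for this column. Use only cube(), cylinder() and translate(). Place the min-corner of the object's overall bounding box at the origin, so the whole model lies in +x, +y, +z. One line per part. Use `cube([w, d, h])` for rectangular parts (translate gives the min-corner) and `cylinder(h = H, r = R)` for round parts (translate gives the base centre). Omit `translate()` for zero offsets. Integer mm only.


translate([254, 254, 0]) cylinder(h = 3921, r = 254);


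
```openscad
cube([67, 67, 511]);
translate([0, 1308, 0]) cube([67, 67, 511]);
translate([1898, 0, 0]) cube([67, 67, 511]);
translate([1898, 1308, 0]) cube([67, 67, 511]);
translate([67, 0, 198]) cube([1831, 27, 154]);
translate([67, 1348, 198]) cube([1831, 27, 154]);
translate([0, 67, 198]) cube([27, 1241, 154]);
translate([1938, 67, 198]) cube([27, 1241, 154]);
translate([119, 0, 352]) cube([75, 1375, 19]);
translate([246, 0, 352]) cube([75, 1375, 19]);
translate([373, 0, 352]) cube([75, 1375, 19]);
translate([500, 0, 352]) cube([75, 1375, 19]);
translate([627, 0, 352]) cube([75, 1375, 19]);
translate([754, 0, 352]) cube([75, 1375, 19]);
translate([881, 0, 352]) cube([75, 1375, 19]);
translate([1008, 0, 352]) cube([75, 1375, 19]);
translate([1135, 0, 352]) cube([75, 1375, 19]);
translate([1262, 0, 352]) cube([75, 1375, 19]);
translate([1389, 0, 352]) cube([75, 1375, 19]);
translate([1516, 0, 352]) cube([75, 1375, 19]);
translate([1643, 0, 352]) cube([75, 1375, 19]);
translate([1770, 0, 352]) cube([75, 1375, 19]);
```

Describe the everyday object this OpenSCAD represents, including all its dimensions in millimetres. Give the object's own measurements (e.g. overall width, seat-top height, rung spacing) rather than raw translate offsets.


A bed frame 1965 mm long (x) by 1375 mm wide (y). Four 67×67 mm corner posts, 511 mm tall, at the corners of the footprint. Four rails of 27 mm thickness and 154 mm height run between adjacent posts with their undersides at z = 198 mm, their outer faces flush with the outside of the frame (the two x-running rails run between the posts' inner faces; the two y-running rails run between the posts' inner faces). 14 slats, each 75 mm wide (x) and 19 mm thick, lie across the top of the two x-running rails, running the full 1375 mm width of the frame in y; along x they sit between the end posts with a 52 mm gap after the −x posts and between neighbouring slats, leaving 53 mm before the +x posts.


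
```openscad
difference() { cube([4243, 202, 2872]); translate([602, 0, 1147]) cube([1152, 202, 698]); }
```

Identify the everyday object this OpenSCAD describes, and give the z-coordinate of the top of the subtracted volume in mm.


A wall with a window opening. The window head height is 1845 mm.

A wall with a rectangular opening subtracted — a window. Sill at z = 1147, opening 698 mm tall, so the head is at 1147 + 698 = 1845 mm.


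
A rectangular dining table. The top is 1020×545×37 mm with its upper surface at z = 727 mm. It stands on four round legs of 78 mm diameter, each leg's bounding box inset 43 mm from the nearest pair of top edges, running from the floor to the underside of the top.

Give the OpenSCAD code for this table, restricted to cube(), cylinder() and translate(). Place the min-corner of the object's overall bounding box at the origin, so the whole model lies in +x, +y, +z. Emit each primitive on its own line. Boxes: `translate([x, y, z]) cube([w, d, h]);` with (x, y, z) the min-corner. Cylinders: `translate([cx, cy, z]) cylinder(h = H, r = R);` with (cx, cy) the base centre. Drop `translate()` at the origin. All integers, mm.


// leg_h = 727 - 37 = 690
translate([0, 0, 690]) cube([1020, 545, 37]);
translate([82, 82, 0]) cylinder(h = 690, r = 39);
translate([938, 82, 0]) cylinder(h = 690, r = 39);
translate([82, 463, 0]) cylinder(h = 690, r = 39);
translate([938, 463, 0]) cylinder(h = 690, r = 39);


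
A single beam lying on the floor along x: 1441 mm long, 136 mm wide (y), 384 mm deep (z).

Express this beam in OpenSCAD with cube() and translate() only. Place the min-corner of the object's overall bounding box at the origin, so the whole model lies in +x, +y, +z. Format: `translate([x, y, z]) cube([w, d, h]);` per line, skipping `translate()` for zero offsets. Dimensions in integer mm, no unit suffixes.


cube([1441, 136, 384]);


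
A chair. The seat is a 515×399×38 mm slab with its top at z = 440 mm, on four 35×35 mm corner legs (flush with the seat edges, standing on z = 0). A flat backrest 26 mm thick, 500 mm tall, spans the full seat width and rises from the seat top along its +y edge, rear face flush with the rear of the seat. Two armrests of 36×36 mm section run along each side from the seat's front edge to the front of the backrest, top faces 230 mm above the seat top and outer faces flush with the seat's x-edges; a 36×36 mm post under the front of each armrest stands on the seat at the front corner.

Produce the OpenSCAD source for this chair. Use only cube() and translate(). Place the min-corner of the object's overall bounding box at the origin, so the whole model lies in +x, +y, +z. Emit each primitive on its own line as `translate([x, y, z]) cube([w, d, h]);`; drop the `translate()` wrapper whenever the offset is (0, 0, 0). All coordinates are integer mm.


translate([0, 0, 402]) cube([515, 399, 38]);
cube([35, 35, 402]);
translate([480, 0, 0]) cube([35, 35, 402]);
translate([0, 364, 0]) cube([35, 35, 402]);
translate([480, 364, 0]) cube([35, 35, 402]);
translate([0, 373, 440]) cube([515, 26, 500]);
translate([0, 0, 634]) cube([36, 373, 36]);
translate([479, 0, 634]) cube([36, 373, 36]);
translate([0, 0, 440]) cube([36, 36, 194]);
translate([479, 0, 440]) cube([36, 36, 194]);


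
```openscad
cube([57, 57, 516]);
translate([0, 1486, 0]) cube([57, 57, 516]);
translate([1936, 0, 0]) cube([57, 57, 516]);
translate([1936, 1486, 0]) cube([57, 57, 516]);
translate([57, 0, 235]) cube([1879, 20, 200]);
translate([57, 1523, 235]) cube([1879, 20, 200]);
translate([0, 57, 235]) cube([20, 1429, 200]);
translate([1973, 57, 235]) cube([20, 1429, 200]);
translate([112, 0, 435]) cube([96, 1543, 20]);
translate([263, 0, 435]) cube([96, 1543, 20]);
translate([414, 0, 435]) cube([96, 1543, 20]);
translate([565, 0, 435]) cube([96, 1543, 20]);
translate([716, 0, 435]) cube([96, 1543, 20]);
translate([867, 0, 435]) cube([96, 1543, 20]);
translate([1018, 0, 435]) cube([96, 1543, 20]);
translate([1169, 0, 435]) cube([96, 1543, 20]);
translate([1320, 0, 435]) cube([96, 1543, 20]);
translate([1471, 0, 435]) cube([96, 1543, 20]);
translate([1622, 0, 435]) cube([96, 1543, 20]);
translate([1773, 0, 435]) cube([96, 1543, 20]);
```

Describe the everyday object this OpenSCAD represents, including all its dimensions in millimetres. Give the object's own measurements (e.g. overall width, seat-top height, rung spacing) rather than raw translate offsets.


A bed frame 1993 mm long (x) by 1543 mm wide (y). Four 57×57 mm corner posts, 516 mm tall, at the corners of the footprint. Four rails of 20 mm thickness and 200 mm height run between adjacent posts with their undersides at z = 235 mm, their outer faces flush with the outside of the frame (the two x-running rails run between the posts' inner faces; the two y-running rails run between the posts' inner faces). 12 slats, each 96 mm wide (x) and 20 mm thick, lie across the top of the two x-running rails, running the full 1543 mm width of the frame in y; along x they sit between the end posts with a 55 mm gap after the −x posts and between neighbouring slats, leaving 67 mm before the +x posts.


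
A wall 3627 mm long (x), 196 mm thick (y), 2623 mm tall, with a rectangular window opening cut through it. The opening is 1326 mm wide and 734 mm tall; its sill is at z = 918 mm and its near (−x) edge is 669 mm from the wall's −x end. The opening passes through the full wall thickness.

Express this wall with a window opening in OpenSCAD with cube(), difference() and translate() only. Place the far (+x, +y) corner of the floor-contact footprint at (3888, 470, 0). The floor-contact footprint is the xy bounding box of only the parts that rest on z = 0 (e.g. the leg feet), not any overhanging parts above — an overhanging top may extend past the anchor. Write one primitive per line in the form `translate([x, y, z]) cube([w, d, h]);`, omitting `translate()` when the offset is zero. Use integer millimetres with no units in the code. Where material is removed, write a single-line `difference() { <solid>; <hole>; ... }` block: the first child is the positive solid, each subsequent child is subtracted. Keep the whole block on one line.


difference() { translate([261, 274, 0]) cube([3627, 196, 2623]); translate([930, 274, 918]) cube([1326, 196, 734]); }


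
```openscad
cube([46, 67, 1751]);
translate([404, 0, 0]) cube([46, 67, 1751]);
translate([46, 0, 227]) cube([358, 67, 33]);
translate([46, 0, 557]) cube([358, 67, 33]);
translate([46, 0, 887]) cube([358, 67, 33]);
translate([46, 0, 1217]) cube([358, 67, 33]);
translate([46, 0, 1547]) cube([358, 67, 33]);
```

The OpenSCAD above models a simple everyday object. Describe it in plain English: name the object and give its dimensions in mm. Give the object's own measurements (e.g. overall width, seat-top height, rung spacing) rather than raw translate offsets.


A straight ladder. Two 46×67 mm vertical rails, 1751 mm tall, stand 450 mm apart (outside-to-outside) with their front faces coplanar on the −y side. 5 rungs, each 67 mm deep and 33 mm tall, span between the inner faces of the rails, front faces flush with the rails. The lowest rung's underside is at z = 227 mm and rungs are spaced 330 mm apart (underside to underside).


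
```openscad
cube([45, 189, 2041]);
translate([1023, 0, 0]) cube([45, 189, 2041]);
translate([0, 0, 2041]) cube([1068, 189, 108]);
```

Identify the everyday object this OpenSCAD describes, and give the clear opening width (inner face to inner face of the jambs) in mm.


A door frame. The clear opening width is 978 mm.

Two 2041 mm tall posts with a header on top — a door frame. The left jamb is 45 mm wide at x = 0; the right jamb starts at x = 1023. The clear opening is 1023 − 45 = 978 mm.


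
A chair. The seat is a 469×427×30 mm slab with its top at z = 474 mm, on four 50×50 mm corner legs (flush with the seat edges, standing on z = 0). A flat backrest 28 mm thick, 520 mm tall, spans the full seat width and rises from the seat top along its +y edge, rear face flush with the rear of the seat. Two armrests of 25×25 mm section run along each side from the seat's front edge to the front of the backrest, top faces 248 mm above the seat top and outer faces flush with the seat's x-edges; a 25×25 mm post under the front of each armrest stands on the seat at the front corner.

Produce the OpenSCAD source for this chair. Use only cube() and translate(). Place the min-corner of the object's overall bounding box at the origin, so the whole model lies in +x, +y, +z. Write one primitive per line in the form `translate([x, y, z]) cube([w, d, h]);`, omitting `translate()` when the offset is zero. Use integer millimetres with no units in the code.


translate([0, 0, 444]) cube([469, 427, 30]);
cube([50, 50, 444]);
translate([419, 0, 0]) cube([50, 50, 444]);
translate([0, 377, 0]) cube([50, 50, 444]);
translate([419, 377, 0]) cube([50, 50, 444]);
translate([0, 399, 474]) cube([469, 28, 520]);
translate([0, 0, 697]) cube([25, 399, 25]);
translate([444, 0, 697]) cube([25, 399, 25]);
translate([0, 0, 474]) cube([25, 25, 223]);
translate([444, 0, 474]) cube([25, 25, 223]);


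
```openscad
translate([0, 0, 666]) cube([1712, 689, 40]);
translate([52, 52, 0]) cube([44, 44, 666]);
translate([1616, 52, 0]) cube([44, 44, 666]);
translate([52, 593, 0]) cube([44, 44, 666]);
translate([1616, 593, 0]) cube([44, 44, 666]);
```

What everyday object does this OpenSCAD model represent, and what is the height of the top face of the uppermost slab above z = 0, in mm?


A table. The table height is 706 mm.

A 1712×689×40 slab sits at z = 666 on four 44 mm square posts — a table. The top surface is at 666 + 40 = 706 mm.


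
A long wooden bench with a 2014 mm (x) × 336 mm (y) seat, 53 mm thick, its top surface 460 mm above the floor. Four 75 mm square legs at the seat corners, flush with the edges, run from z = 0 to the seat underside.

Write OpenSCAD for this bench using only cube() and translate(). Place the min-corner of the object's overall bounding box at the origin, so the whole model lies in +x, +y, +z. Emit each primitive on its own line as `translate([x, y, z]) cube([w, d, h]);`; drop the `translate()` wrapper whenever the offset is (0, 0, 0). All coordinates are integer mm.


translate([0, 0, 407]) cube([2014, 336, 53]);
cube([75, 75, 407]);
translate([0, 261, 0]) cube([75, 75, 407]);
translate([1939, 0, 0]) cube([75, 75, 407]);
translate([1939, 261, 0]) cube([75, 75, 407]);


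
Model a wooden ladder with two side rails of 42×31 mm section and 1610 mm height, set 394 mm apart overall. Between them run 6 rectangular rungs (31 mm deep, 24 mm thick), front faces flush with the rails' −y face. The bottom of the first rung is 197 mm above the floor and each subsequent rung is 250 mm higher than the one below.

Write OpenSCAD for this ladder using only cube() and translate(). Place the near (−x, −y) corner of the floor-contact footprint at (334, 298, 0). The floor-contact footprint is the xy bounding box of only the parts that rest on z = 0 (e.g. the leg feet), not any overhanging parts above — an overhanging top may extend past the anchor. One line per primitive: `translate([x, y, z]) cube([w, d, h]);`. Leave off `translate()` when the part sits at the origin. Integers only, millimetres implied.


translate([334, 298, 0]) cube([42, 31, 1610]);
translate([686, 298, 0]) cube([42, 31, 1610]);
translate([376, 298, 197]) cube([310, 31, 24]);
translate([376, 298, 447]) cube([310, 31, 24]);
translate([376, 298, 697]) cube([310, 31, 24]);
translate([376, 298, 947]) cube([310, 31, 24]);
translate([376, 298, 1197]) cube([310, 31, 24]);
translate([376, 298, 1447]) cube([310, 31, 24]);


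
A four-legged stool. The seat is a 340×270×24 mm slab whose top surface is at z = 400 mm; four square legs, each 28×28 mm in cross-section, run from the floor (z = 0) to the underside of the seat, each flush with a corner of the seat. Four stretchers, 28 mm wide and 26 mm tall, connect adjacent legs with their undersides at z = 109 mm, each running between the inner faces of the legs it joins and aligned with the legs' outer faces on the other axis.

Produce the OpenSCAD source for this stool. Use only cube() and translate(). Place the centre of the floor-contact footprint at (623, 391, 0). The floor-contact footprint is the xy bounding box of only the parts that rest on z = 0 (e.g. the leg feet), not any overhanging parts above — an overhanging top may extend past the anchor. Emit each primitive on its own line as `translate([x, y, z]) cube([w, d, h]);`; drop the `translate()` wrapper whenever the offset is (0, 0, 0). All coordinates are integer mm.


// leg_h = 400 - 24 = 376
// stretcher span = 340 - 2*28 = 284
translate([453, 256, 376]) cube([340, 270, 24]);
translate([453, 256, 0]) cube([28, 28, 376]);
translate([765, 256, 0]) cube([28, 28, 376]);
translate([453, 498, 0]) cube([28, 28, 376]);
translate([765, 498, 0]) cube([28, 28, 376]);
translate([481, 256, 109]) cube([284, 28, 26]);
translate([481, 498, 109]) cube([284, 28, 26]);
translate([453, 284, 109]) cube([28, 214, 26]);
translate([765, 284, 109]) cube([28, 214, 26]);


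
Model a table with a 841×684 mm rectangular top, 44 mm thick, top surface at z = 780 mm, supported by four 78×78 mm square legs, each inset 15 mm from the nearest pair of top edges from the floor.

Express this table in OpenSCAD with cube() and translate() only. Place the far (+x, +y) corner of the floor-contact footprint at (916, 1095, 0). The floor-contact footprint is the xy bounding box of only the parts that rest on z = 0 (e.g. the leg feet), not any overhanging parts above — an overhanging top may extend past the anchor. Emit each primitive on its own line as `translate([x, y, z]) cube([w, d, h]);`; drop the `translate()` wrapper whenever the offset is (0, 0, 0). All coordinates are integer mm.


translate([90, 426, 736]) cube([841, 684, 44]);
translate([105, 441, 0]) cube([78, 78, 736]);
translate([838, 441, 0]) cube([78, 78, 736]);
translate([105, 1017, 0]) cube([78, 78, 736]);
translate([838, 1017, 0]) cube([78, 78, 736]);


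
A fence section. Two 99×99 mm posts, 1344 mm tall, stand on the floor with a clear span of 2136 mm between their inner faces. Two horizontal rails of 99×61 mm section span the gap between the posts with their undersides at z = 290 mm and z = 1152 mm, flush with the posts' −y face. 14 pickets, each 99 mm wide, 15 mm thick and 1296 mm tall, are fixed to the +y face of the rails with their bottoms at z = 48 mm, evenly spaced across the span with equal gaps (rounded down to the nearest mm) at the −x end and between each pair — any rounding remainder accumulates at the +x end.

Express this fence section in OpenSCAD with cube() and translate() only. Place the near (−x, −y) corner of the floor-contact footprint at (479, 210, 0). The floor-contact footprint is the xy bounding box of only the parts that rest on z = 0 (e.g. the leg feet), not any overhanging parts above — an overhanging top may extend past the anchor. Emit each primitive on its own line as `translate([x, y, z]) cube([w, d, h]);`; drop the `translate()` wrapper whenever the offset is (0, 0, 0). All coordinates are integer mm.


translate([479, 210, 0]) cube([99, 99, 1344]);
translate([2714, 210, 0]) cube([99, 99, 1344]);
translate([578, 210, 290]) cube([2136, 99, 61]);
translate([578, 210, 1152]) cube([2136, 99, 61]);
translate([628, 309, 48]) cube([99, 15, 1296]);
translate([777, 309, 48]) cube([99, 15, 1296]);
translate([926, 309, 48]) cube([99, 15, 1296]);
translate([1075, 309, 48]) cube([99, 15, 1296]);
translate([1224, 309, 48]) cube([99, 15, 1296]);
translate([1373, 309, 48]) cube([99, 15, 1296]);
translate([1522, 309, 48]) cube([99, 15, 1296]);
translate([1671, 309, 48]) cube([99, 15, 1296]);
translate([1820, 309, 48]) cube([99, 15, 1296]);
translate([1969, 309, 48]) cube([99, 15, 1296]);
translate([2118, 309, 48]) cube([99, 15, 1296]);
translate([2267, 309, 48]) cube([99, 15, 1296]);
translate([2416, 309, 48]) cube([99, 15, 1296]);
translate([2565, 309, 48]) cube([99, 15, 1296]);


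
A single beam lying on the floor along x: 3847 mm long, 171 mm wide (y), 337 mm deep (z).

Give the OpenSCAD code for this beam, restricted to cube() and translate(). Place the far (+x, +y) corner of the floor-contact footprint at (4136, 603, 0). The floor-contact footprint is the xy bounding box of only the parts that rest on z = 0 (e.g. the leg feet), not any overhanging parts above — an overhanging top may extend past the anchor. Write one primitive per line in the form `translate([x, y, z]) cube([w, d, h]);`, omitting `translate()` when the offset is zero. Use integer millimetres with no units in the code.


translate([289, 432, 0]) cube([3847, 171, 337]);


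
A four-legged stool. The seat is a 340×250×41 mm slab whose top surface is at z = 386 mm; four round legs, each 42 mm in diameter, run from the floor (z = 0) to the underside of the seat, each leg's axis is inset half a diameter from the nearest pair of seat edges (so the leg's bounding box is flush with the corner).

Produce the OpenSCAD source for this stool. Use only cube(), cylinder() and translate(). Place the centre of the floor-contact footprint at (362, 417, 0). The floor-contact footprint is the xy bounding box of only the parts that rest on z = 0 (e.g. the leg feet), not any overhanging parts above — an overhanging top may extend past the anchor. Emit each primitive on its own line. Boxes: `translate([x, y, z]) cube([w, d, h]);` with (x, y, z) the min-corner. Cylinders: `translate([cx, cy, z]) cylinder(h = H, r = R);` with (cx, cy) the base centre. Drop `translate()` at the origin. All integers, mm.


// leg_h = 386 - 41 = 345
translate([192, 292, 345]) cube([340, 250, 41]);
translate([213, 313, 0]) cylinder(h = 345, r = 21);
translate([511, 313, 0]) cylinder(h = 345, r = 21);
translate([213, 521, 0]) cylinder(h = 345, r = 21);
translate([511, 521, 0]) cylinder(h = 345, r = 21);


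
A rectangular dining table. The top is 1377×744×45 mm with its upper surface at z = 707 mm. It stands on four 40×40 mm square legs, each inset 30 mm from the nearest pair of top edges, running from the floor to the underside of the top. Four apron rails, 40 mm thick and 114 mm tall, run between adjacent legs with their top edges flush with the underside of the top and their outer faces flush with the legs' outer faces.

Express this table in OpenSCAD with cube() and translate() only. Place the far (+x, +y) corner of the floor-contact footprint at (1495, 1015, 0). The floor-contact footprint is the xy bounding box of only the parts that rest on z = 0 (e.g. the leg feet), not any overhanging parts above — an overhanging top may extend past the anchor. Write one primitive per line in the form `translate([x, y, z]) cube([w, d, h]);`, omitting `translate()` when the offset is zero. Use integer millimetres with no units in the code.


// leg_h = 707 - 45 = 662
// apron z = 662 - 114 = 548
translate([148, 301, 662]) cube([1377, 744, 45]);
translate([178, 331, 0]) cube([40, 40, 662]);
translate([1455, 331, 0]) cube([40, 40, 662]);
translate([178, 975, 0]) cube([40, 40, 662]);
translate([1455, 975, 0]) cube([40, 40, 662]);
translate([218, 331, 548]) cube([1237, 40, 114]);
translate([218, 975, 548]) cube([1237, 40, 114]);
translate([178, 371, 548]) cube([40, 604, 114]);
translate([1455, 371, 548]) cube([40, 604, 114]);
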